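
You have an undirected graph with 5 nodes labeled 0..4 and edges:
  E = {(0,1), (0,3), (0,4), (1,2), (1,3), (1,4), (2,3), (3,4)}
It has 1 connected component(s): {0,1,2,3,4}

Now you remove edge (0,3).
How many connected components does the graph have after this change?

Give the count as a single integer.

Initial component count: 1
Remove (0,3): not a bridge. Count unchanged: 1.
  After removal, components: {0,1,2,3,4}
New component count: 1

Answer: 1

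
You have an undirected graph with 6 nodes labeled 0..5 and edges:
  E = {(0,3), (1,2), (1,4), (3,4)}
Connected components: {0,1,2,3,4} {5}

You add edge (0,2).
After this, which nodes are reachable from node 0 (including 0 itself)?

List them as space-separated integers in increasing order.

Answer: 0 1 2 3 4

Derivation:
Before: nodes reachable from 0: {0,1,2,3,4}
Adding (0,2): both endpoints already in same component. Reachability from 0 unchanged.
After: nodes reachable from 0: {0,1,2,3,4}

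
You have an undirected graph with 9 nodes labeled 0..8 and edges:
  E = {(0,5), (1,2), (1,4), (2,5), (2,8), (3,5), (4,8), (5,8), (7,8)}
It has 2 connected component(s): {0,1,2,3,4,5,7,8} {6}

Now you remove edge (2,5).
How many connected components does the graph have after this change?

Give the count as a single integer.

Answer: 2

Derivation:
Initial component count: 2
Remove (2,5): not a bridge. Count unchanged: 2.
  After removal, components: {0,1,2,3,4,5,7,8} {6}
New component count: 2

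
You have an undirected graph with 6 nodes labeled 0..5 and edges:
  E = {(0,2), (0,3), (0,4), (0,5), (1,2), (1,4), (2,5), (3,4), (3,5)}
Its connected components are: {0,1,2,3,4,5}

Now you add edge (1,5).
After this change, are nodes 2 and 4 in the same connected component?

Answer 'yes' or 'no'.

Answer: yes

Derivation:
Initial components: {0,1,2,3,4,5}
Adding edge (1,5): both already in same component {0,1,2,3,4,5}. No change.
New components: {0,1,2,3,4,5}
Are 2 and 4 in the same component? yes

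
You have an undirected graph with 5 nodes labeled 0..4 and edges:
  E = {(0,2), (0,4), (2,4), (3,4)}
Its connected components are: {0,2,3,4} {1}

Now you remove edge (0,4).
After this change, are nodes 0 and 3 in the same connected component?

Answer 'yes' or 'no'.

Answer: yes

Derivation:
Initial components: {0,2,3,4} {1}
Removing edge (0,4): not a bridge — component count unchanged at 2.
New components: {0,2,3,4} {1}
Are 0 and 3 in the same component? yes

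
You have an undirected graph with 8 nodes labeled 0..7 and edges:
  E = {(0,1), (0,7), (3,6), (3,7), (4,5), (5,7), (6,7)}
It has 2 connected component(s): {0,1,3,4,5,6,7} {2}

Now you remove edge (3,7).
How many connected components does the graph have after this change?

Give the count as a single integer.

Answer: 2

Derivation:
Initial component count: 2
Remove (3,7): not a bridge. Count unchanged: 2.
  After removal, components: {0,1,3,4,5,6,7} {2}
New component count: 2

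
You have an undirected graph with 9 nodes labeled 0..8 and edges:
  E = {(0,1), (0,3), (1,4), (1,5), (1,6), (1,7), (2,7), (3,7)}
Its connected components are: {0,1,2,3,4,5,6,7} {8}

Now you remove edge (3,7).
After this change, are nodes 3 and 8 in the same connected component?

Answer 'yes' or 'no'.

Answer: no

Derivation:
Initial components: {0,1,2,3,4,5,6,7} {8}
Removing edge (3,7): not a bridge — component count unchanged at 2.
New components: {0,1,2,3,4,5,6,7} {8}
Are 3 and 8 in the same component? no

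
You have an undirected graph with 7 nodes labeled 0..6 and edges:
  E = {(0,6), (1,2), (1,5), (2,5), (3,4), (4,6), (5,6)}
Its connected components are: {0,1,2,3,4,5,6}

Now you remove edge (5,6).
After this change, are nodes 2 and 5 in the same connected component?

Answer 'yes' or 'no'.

Initial components: {0,1,2,3,4,5,6}
Removing edge (5,6): it was a bridge — component count 1 -> 2.
New components: {0,3,4,6} {1,2,5}
Are 2 and 5 in the same component? yes

Answer: yes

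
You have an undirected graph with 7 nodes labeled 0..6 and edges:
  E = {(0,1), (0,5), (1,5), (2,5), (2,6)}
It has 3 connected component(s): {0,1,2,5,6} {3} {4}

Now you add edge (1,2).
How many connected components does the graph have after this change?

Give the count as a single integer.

Answer: 3

Derivation:
Initial component count: 3
Add (1,2): endpoints already in same component. Count unchanged: 3.
New component count: 3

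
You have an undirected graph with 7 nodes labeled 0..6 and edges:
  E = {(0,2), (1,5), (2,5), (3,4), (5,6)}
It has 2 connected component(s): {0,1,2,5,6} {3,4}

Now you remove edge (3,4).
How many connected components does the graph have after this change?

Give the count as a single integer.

Answer: 3

Derivation:
Initial component count: 2
Remove (3,4): it was a bridge. Count increases: 2 -> 3.
  After removal, components: {0,1,2,5,6} {3} {4}
New component count: 3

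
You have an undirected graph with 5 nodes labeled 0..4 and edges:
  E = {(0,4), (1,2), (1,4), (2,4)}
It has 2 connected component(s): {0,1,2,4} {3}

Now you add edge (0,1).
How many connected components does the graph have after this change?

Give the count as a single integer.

Initial component count: 2
Add (0,1): endpoints already in same component. Count unchanged: 2.
New component count: 2

Answer: 2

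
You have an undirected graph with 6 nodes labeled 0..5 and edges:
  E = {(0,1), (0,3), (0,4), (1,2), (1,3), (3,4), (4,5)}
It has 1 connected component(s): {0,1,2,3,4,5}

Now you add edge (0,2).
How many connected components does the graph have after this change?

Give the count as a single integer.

Answer: 1

Derivation:
Initial component count: 1
Add (0,2): endpoints already in same component. Count unchanged: 1.
New component count: 1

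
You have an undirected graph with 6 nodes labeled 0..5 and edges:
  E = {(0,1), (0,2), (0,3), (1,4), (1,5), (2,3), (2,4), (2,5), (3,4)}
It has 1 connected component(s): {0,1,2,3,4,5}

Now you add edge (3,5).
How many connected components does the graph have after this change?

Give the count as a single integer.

Initial component count: 1
Add (3,5): endpoints already in same component. Count unchanged: 1.
New component count: 1

Answer: 1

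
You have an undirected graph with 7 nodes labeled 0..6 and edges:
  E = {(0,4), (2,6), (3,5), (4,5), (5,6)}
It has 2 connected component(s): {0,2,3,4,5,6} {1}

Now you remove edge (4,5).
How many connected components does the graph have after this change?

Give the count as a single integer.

Initial component count: 2
Remove (4,5): it was a bridge. Count increases: 2 -> 3.
  After removal, components: {0,4} {1} {2,3,5,6}
New component count: 3

Answer: 3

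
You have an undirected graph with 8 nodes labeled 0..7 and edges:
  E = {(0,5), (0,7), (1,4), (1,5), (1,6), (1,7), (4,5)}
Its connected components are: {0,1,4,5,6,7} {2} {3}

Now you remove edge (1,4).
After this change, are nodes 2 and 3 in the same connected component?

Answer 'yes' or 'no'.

Initial components: {0,1,4,5,6,7} {2} {3}
Removing edge (1,4): not a bridge — component count unchanged at 3.
New components: {0,1,4,5,6,7} {2} {3}
Are 2 and 3 in the same component? no

Answer: no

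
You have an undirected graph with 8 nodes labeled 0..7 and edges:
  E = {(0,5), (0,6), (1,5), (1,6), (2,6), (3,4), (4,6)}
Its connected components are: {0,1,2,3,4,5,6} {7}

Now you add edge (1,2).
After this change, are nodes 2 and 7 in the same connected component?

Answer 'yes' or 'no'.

Answer: no

Derivation:
Initial components: {0,1,2,3,4,5,6} {7}
Adding edge (1,2): both already in same component {0,1,2,3,4,5,6}. No change.
New components: {0,1,2,3,4,5,6} {7}
Are 2 and 7 in the same component? no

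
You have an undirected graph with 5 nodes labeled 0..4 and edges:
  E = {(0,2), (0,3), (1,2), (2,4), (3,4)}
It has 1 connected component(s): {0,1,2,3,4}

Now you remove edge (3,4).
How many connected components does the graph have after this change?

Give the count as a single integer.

Initial component count: 1
Remove (3,4): not a bridge. Count unchanged: 1.
  After removal, components: {0,1,2,3,4}
New component count: 1

Answer: 1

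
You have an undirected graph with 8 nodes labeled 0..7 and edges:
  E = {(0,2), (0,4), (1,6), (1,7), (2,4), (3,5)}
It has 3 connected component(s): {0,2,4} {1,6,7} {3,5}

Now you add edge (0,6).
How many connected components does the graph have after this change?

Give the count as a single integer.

Initial component count: 3
Add (0,6): merges two components. Count decreases: 3 -> 2.
New component count: 2

Answer: 2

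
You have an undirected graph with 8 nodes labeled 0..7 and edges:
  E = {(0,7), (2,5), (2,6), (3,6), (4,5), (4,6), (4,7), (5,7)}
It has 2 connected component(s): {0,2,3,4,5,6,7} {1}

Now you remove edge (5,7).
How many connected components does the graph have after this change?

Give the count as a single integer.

Initial component count: 2
Remove (5,7): not a bridge. Count unchanged: 2.
  After removal, components: {0,2,3,4,5,6,7} {1}
New component count: 2

Answer: 2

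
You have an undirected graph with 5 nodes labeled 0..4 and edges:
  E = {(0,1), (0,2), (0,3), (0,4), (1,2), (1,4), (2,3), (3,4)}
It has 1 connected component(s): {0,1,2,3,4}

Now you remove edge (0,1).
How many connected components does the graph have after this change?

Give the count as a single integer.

Answer: 1

Derivation:
Initial component count: 1
Remove (0,1): not a bridge. Count unchanged: 1.
  After removal, components: {0,1,2,3,4}
New component count: 1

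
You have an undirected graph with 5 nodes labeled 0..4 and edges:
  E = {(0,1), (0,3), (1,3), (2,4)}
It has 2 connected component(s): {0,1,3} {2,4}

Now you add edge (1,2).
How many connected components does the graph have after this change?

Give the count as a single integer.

Initial component count: 2
Add (1,2): merges two components. Count decreases: 2 -> 1.
New component count: 1

Answer: 1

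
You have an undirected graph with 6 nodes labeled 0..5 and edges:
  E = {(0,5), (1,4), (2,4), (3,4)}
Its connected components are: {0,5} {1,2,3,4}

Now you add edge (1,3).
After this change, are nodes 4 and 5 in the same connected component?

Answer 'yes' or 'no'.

Answer: no

Derivation:
Initial components: {0,5} {1,2,3,4}
Adding edge (1,3): both already in same component {1,2,3,4}. No change.
New components: {0,5} {1,2,3,4}
Are 4 and 5 in the same component? no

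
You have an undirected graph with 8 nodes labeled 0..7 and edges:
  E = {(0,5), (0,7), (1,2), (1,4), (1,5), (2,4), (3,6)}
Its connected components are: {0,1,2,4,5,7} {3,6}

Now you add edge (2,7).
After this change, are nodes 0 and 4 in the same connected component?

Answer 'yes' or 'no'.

Answer: yes

Derivation:
Initial components: {0,1,2,4,5,7} {3,6}
Adding edge (2,7): both already in same component {0,1,2,4,5,7}. No change.
New components: {0,1,2,4,5,7} {3,6}
Are 0 and 4 in the same component? yes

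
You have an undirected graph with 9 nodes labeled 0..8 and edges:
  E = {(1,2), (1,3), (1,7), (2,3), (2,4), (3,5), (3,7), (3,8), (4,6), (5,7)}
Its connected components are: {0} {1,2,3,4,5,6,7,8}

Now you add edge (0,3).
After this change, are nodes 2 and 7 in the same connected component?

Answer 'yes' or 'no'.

Initial components: {0} {1,2,3,4,5,6,7,8}
Adding edge (0,3): merges {0} and {1,2,3,4,5,6,7,8}.
New components: {0,1,2,3,4,5,6,7,8}
Are 2 and 7 in the same component? yes

Answer: yes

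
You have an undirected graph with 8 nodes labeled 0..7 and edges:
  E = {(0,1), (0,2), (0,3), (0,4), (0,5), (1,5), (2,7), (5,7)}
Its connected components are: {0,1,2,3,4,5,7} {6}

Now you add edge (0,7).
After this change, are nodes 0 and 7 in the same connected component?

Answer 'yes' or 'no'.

Answer: yes

Derivation:
Initial components: {0,1,2,3,4,5,7} {6}
Adding edge (0,7): both already in same component {0,1,2,3,4,5,7}. No change.
New components: {0,1,2,3,4,5,7} {6}
Are 0 and 7 in the same component? yes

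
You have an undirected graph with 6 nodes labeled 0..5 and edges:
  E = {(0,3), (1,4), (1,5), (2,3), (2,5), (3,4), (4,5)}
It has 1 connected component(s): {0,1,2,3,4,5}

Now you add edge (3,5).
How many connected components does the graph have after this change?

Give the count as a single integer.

Answer: 1

Derivation:
Initial component count: 1
Add (3,5): endpoints already in same component. Count unchanged: 1.
New component count: 1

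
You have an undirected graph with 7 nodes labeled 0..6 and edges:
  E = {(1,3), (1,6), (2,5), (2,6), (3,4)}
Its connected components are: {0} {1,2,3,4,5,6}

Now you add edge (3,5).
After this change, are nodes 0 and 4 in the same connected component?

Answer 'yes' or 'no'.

Answer: no

Derivation:
Initial components: {0} {1,2,3,4,5,6}
Adding edge (3,5): both already in same component {1,2,3,4,5,6}. No change.
New components: {0} {1,2,3,4,5,6}
Are 0 and 4 in the same component? no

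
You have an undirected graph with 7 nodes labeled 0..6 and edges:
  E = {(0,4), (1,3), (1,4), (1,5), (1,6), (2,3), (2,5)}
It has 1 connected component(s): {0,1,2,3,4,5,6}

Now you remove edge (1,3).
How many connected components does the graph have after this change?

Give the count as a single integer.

Initial component count: 1
Remove (1,3): not a bridge. Count unchanged: 1.
  After removal, components: {0,1,2,3,4,5,6}
New component count: 1

Answer: 1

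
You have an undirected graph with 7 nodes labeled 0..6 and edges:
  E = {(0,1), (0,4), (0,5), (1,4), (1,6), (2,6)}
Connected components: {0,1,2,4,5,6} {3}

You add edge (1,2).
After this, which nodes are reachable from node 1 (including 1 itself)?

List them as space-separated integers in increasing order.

Before: nodes reachable from 1: {0,1,2,4,5,6}
Adding (1,2): both endpoints already in same component. Reachability from 1 unchanged.
After: nodes reachable from 1: {0,1,2,4,5,6}

Answer: 0 1 2 4 5 6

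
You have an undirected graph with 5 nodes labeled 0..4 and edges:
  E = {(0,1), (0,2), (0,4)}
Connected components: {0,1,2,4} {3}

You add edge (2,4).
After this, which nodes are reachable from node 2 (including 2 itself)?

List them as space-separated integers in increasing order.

Before: nodes reachable from 2: {0,1,2,4}
Adding (2,4): both endpoints already in same component. Reachability from 2 unchanged.
After: nodes reachable from 2: {0,1,2,4}

Answer: 0 1 2 4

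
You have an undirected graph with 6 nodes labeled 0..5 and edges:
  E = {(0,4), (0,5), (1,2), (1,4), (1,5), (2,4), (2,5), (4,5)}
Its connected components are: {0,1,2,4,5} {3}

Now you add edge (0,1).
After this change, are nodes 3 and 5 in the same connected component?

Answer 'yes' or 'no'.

Initial components: {0,1,2,4,5} {3}
Adding edge (0,1): both already in same component {0,1,2,4,5}. No change.
New components: {0,1,2,4,5} {3}
Are 3 and 5 in the same component? no

Answer: no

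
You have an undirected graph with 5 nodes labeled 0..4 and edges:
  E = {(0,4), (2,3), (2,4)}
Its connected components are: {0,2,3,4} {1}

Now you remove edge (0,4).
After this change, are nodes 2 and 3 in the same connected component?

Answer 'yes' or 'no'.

Initial components: {0,2,3,4} {1}
Removing edge (0,4): it was a bridge — component count 2 -> 3.
New components: {0} {1} {2,3,4}
Are 2 and 3 in the same component? yes

Answer: yes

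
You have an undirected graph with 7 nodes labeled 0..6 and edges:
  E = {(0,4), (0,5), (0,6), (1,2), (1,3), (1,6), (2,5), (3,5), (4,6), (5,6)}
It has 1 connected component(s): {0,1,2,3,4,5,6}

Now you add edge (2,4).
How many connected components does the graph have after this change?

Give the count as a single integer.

Initial component count: 1
Add (2,4): endpoints already in same component. Count unchanged: 1.
New component count: 1

Answer: 1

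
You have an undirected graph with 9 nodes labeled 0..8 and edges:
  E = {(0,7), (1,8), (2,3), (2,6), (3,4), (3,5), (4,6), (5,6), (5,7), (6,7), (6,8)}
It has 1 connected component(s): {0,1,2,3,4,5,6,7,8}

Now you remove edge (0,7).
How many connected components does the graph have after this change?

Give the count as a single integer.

Answer: 2

Derivation:
Initial component count: 1
Remove (0,7): it was a bridge. Count increases: 1 -> 2.
  After removal, components: {0} {1,2,3,4,5,6,7,8}
New component count: 2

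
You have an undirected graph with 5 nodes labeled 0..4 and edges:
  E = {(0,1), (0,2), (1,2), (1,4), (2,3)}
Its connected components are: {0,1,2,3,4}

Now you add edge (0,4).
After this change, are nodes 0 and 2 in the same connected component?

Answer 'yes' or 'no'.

Answer: yes

Derivation:
Initial components: {0,1,2,3,4}
Adding edge (0,4): both already in same component {0,1,2,3,4}. No change.
New components: {0,1,2,3,4}
Are 0 and 2 in the same component? yes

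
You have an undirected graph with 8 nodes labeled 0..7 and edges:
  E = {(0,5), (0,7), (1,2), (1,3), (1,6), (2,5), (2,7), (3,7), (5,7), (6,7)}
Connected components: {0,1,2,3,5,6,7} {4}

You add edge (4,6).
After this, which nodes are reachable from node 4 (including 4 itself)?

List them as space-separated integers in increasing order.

Before: nodes reachable from 4: {4}
Adding (4,6): merges 4's component with another. Reachability grows.
After: nodes reachable from 4: {0,1,2,3,4,5,6,7}

Answer: 0 1 2 3 4 5 6 7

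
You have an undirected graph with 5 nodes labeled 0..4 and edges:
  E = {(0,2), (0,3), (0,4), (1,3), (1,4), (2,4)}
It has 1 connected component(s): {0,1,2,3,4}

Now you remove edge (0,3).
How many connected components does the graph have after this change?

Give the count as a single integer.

Answer: 1

Derivation:
Initial component count: 1
Remove (0,3): not a bridge. Count unchanged: 1.
  After removal, components: {0,1,2,3,4}
New component count: 1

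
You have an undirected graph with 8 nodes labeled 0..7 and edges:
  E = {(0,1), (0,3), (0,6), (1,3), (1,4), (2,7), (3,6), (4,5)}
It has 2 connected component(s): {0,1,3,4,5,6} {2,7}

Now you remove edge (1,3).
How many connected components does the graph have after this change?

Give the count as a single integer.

Answer: 2

Derivation:
Initial component count: 2
Remove (1,3): not a bridge. Count unchanged: 2.
  After removal, components: {0,1,3,4,5,6} {2,7}
New component count: 2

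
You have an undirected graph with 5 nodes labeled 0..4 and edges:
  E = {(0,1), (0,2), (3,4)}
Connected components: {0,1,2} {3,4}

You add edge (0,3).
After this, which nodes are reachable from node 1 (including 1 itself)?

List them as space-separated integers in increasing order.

Before: nodes reachable from 1: {0,1,2}
Adding (0,3): merges 1's component with another. Reachability grows.
After: nodes reachable from 1: {0,1,2,3,4}

Answer: 0 1 2 3 4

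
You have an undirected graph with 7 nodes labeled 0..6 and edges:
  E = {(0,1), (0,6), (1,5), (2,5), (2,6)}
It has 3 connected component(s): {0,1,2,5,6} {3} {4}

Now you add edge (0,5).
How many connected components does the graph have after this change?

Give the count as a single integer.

Answer: 3

Derivation:
Initial component count: 3
Add (0,5): endpoints already in same component. Count unchanged: 3.
New component count: 3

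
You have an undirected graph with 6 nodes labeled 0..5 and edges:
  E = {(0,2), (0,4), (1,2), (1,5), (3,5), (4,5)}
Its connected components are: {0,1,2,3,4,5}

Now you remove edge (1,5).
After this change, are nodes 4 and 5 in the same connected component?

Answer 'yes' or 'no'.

Initial components: {0,1,2,3,4,5}
Removing edge (1,5): not a bridge — component count unchanged at 1.
New components: {0,1,2,3,4,5}
Are 4 and 5 in the same component? yes

Answer: yes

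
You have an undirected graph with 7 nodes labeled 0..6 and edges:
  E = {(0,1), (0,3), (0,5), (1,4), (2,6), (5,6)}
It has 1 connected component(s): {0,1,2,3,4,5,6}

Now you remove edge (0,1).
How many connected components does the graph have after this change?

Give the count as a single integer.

Initial component count: 1
Remove (0,1): it was a bridge. Count increases: 1 -> 2.
  After removal, components: {0,2,3,5,6} {1,4}
New component count: 2

Answer: 2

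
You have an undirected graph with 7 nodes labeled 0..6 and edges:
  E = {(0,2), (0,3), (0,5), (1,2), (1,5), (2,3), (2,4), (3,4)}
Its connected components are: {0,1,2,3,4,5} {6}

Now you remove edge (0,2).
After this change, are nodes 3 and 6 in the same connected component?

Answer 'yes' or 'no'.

Answer: no

Derivation:
Initial components: {0,1,2,3,4,5} {6}
Removing edge (0,2): not a bridge — component count unchanged at 2.
New components: {0,1,2,3,4,5} {6}
Are 3 and 6 in the same component? no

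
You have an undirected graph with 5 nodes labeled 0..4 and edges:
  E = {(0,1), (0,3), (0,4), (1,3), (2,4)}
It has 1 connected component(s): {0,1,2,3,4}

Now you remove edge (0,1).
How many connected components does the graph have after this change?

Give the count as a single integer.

Initial component count: 1
Remove (0,1): not a bridge. Count unchanged: 1.
  After removal, components: {0,1,2,3,4}
New component count: 1

Answer: 1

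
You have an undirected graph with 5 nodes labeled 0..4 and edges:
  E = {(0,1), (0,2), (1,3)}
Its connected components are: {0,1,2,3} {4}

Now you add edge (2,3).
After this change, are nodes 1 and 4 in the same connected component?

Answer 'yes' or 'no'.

Initial components: {0,1,2,3} {4}
Adding edge (2,3): both already in same component {0,1,2,3}. No change.
New components: {0,1,2,3} {4}
Are 1 and 4 in the same component? no

Answer: no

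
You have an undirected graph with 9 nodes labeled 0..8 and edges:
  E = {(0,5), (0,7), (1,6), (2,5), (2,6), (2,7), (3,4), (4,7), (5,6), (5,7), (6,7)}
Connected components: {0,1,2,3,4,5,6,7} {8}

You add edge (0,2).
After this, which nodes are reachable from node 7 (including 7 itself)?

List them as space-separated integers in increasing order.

Before: nodes reachable from 7: {0,1,2,3,4,5,6,7}
Adding (0,2): both endpoints already in same component. Reachability from 7 unchanged.
After: nodes reachable from 7: {0,1,2,3,4,5,6,7}

Answer: 0 1 2 3 4 5 6 7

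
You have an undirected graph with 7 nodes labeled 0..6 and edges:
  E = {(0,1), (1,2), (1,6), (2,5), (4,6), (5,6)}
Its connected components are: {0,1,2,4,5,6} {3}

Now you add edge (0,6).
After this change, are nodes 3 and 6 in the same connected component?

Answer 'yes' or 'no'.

Initial components: {0,1,2,4,5,6} {3}
Adding edge (0,6): both already in same component {0,1,2,4,5,6}. No change.
New components: {0,1,2,4,5,6} {3}
Are 3 and 6 in the same component? no

Answer: no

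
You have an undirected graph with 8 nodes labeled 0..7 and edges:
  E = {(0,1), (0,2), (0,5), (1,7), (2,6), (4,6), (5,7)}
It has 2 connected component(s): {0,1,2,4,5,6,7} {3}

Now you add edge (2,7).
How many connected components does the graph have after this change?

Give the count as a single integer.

Answer: 2

Derivation:
Initial component count: 2
Add (2,7): endpoints already in same component. Count unchanged: 2.
New component count: 2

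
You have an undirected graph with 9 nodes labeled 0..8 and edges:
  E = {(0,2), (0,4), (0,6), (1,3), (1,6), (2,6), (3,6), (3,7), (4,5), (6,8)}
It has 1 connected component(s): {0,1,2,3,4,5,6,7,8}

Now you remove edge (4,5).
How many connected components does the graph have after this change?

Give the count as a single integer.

Initial component count: 1
Remove (4,5): it was a bridge. Count increases: 1 -> 2.
  After removal, components: {0,1,2,3,4,6,7,8} {5}
New component count: 2

Answer: 2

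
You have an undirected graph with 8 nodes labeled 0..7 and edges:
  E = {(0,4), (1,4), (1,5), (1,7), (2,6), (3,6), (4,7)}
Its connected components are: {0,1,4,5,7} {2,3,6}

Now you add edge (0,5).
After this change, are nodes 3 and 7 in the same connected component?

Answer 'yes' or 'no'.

Initial components: {0,1,4,5,7} {2,3,6}
Adding edge (0,5): both already in same component {0,1,4,5,7}. No change.
New components: {0,1,4,5,7} {2,3,6}
Are 3 and 7 in the same component? no

Answer: no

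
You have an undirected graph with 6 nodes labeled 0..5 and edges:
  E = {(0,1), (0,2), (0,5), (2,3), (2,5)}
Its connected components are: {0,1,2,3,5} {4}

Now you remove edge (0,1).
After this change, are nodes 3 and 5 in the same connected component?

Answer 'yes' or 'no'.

Answer: yes

Derivation:
Initial components: {0,1,2,3,5} {4}
Removing edge (0,1): it was a bridge — component count 2 -> 3.
New components: {0,2,3,5} {1} {4}
Are 3 and 5 in the same component? yes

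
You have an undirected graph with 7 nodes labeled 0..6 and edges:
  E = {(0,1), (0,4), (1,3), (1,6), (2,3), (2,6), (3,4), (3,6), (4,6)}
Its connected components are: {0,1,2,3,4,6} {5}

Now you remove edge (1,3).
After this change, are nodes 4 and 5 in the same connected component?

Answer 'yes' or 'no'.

Initial components: {0,1,2,3,4,6} {5}
Removing edge (1,3): not a bridge — component count unchanged at 2.
New components: {0,1,2,3,4,6} {5}
Are 4 and 5 in the same component? no

Answer: no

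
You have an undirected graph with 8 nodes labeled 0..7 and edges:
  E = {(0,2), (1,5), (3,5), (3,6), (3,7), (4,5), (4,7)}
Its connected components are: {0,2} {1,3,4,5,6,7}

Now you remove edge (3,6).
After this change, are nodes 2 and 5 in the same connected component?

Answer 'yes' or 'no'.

Initial components: {0,2} {1,3,4,5,6,7}
Removing edge (3,6): it was a bridge — component count 2 -> 3.
New components: {0,2} {1,3,4,5,7} {6}
Are 2 and 5 in the same component? no

Answer: no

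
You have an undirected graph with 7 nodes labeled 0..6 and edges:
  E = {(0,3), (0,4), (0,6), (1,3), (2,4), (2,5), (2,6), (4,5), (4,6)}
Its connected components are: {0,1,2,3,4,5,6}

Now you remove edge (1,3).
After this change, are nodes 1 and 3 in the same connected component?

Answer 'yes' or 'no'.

Initial components: {0,1,2,3,4,5,6}
Removing edge (1,3): it was a bridge — component count 1 -> 2.
New components: {0,2,3,4,5,6} {1}
Are 1 and 3 in the same component? no

Answer: no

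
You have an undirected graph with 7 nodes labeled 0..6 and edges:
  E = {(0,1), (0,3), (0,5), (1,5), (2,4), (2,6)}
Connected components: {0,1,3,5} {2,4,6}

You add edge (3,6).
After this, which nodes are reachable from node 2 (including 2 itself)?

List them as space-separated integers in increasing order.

Answer: 0 1 2 3 4 5 6

Derivation:
Before: nodes reachable from 2: {2,4,6}
Adding (3,6): merges 2's component with another. Reachability grows.
After: nodes reachable from 2: {0,1,2,3,4,5,6}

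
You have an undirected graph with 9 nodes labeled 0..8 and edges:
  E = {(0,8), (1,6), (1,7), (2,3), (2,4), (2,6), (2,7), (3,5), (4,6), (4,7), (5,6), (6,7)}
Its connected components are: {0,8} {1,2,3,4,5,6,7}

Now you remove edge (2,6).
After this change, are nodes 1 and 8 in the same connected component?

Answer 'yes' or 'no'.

Initial components: {0,8} {1,2,3,4,5,6,7}
Removing edge (2,6): not a bridge — component count unchanged at 2.
New components: {0,8} {1,2,3,4,5,6,7}
Are 1 and 8 in the same component? no

Answer: no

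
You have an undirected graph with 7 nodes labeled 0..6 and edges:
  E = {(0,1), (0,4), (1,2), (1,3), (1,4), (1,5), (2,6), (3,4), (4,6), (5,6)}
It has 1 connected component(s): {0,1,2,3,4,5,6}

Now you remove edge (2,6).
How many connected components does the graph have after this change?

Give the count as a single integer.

Initial component count: 1
Remove (2,6): not a bridge. Count unchanged: 1.
  After removal, components: {0,1,2,3,4,5,6}
New component count: 1

Answer: 1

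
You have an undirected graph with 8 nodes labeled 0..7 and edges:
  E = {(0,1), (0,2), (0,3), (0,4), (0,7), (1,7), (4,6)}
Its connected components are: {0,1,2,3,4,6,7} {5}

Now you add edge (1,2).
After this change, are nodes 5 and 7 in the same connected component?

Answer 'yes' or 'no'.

Initial components: {0,1,2,3,4,6,7} {5}
Adding edge (1,2): both already in same component {0,1,2,3,4,6,7}. No change.
New components: {0,1,2,3,4,6,7} {5}
Are 5 and 7 in the same component? no

Answer: no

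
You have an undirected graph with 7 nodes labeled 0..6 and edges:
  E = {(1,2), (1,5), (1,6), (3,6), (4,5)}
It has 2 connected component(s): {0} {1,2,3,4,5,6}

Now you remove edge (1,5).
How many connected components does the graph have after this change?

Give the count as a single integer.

Initial component count: 2
Remove (1,5): it was a bridge. Count increases: 2 -> 3.
  After removal, components: {0} {1,2,3,6} {4,5}
New component count: 3

Answer: 3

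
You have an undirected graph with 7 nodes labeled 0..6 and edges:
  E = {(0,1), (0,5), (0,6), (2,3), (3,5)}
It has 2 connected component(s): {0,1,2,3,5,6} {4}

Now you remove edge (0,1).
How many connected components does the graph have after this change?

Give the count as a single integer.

Answer: 3

Derivation:
Initial component count: 2
Remove (0,1): it was a bridge. Count increases: 2 -> 3.
  After removal, components: {0,2,3,5,6} {1} {4}
New component count: 3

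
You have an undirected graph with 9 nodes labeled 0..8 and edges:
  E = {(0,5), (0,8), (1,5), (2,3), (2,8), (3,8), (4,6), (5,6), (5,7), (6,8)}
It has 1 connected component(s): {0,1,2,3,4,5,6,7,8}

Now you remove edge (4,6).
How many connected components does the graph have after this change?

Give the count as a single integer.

Initial component count: 1
Remove (4,6): it was a bridge. Count increases: 1 -> 2.
  After removal, components: {0,1,2,3,5,6,7,8} {4}
New component count: 2

Answer: 2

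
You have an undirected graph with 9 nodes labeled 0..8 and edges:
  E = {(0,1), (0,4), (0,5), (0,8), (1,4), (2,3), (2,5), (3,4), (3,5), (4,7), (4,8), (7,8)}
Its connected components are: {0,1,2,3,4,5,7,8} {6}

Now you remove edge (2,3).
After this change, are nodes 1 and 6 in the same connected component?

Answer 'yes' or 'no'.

Answer: no

Derivation:
Initial components: {0,1,2,3,4,5,7,8} {6}
Removing edge (2,3): not a bridge — component count unchanged at 2.
New components: {0,1,2,3,4,5,7,8} {6}
Are 1 and 6 in the same component? no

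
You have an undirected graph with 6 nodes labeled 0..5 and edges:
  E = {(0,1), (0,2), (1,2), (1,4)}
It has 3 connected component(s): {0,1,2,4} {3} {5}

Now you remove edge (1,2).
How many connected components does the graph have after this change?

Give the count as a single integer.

Answer: 3

Derivation:
Initial component count: 3
Remove (1,2): not a bridge. Count unchanged: 3.
  After removal, components: {0,1,2,4} {3} {5}
New component count: 3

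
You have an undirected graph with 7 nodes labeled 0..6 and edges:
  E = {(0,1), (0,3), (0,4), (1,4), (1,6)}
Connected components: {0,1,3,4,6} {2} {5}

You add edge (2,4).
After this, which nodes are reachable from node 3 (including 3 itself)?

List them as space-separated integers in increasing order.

Answer: 0 1 2 3 4 6

Derivation:
Before: nodes reachable from 3: {0,1,3,4,6}
Adding (2,4): merges 3's component with another. Reachability grows.
After: nodes reachable from 3: {0,1,2,3,4,6}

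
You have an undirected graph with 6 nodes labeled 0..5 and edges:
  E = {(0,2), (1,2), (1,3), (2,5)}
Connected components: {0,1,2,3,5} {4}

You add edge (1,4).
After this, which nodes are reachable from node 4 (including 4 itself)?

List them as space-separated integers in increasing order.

Answer: 0 1 2 3 4 5

Derivation:
Before: nodes reachable from 4: {4}
Adding (1,4): merges 4's component with another. Reachability grows.
After: nodes reachable from 4: {0,1,2,3,4,5}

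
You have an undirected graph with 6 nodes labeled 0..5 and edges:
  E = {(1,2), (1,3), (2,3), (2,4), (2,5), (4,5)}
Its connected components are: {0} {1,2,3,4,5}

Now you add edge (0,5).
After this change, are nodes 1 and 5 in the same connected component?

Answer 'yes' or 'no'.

Initial components: {0} {1,2,3,4,5}
Adding edge (0,5): merges {0} and {1,2,3,4,5}.
New components: {0,1,2,3,4,5}
Are 1 and 5 in the same component? yes

Answer: yes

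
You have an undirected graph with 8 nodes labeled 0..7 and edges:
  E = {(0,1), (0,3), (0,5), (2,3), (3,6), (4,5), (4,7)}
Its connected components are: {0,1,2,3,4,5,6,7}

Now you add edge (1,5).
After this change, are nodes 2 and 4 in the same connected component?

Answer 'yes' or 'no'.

Answer: yes

Derivation:
Initial components: {0,1,2,3,4,5,6,7}
Adding edge (1,5): both already in same component {0,1,2,3,4,5,6,7}. No change.
New components: {0,1,2,3,4,5,6,7}
Are 2 and 4 in the same component? yes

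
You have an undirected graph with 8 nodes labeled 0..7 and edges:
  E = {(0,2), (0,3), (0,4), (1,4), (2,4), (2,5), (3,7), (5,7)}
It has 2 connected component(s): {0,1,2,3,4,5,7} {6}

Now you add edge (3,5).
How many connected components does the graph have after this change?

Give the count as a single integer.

Answer: 2

Derivation:
Initial component count: 2
Add (3,5): endpoints already in same component. Count unchanged: 2.
New component count: 2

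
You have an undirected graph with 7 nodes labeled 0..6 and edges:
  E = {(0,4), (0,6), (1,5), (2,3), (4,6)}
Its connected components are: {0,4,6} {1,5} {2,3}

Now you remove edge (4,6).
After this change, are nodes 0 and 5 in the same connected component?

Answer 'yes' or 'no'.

Answer: no

Derivation:
Initial components: {0,4,6} {1,5} {2,3}
Removing edge (4,6): not a bridge — component count unchanged at 3.
New components: {0,4,6} {1,5} {2,3}
Are 0 and 5 in the same component? no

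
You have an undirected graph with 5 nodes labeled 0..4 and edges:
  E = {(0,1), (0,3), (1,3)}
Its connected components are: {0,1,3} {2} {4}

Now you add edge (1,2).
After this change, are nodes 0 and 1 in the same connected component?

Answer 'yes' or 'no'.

Answer: yes

Derivation:
Initial components: {0,1,3} {2} {4}
Adding edge (1,2): merges {0,1,3} and {2}.
New components: {0,1,2,3} {4}
Are 0 and 1 in the same component? yes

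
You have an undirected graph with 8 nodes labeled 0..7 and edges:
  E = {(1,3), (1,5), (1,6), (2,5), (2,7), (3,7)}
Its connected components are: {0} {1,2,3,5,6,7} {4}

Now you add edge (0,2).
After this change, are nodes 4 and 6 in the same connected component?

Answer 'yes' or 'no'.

Initial components: {0} {1,2,3,5,6,7} {4}
Adding edge (0,2): merges {0} and {1,2,3,5,6,7}.
New components: {0,1,2,3,5,6,7} {4}
Are 4 and 6 in the same component? no

Answer: no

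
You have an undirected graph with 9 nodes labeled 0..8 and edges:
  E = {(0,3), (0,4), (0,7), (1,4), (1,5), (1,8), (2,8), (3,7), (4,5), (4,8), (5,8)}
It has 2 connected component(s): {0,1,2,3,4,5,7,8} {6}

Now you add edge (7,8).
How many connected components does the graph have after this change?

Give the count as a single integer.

Answer: 2

Derivation:
Initial component count: 2
Add (7,8): endpoints already in same component. Count unchanged: 2.
New component count: 2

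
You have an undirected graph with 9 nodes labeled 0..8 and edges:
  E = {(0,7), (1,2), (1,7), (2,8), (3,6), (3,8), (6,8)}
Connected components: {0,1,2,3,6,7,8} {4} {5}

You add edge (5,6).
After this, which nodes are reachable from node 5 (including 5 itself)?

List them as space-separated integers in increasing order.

Before: nodes reachable from 5: {5}
Adding (5,6): merges 5's component with another. Reachability grows.
After: nodes reachable from 5: {0,1,2,3,5,6,7,8}

Answer: 0 1 2 3 5 6 7 8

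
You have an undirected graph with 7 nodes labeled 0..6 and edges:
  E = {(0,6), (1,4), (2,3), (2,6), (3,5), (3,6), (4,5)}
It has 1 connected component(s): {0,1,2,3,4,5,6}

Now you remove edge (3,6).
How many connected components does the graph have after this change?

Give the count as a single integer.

Answer: 1

Derivation:
Initial component count: 1
Remove (3,6): not a bridge. Count unchanged: 1.
  After removal, components: {0,1,2,3,4,5,6}
New component count: 1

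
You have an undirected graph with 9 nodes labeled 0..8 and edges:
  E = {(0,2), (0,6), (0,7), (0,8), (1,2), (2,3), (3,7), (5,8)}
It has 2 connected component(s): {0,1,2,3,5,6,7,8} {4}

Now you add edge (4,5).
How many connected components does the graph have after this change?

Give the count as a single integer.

Initial component count: 2
Add (4,5): merges two components. Count decreases: 2 -> 1.
New component count: 1

Answer: 1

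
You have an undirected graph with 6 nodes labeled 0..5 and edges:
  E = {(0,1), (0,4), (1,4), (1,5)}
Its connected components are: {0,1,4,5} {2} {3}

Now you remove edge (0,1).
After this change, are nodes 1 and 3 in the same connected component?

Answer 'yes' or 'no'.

Answer: no

Derivation:
Initial components: {0,1,4,5} {2} {3}
Removing edge (0,1): not a bridge — component count unchanged at 3.
New components: {0,1,4,5} {2} {3}
Are 1 and 3 in the same component? no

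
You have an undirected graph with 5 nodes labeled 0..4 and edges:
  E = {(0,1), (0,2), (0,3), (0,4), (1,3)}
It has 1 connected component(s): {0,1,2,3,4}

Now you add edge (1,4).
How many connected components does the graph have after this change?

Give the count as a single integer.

Initial component count: 1
Add (1,4): endpoints already in same component. Count unchanged: 1.
New component count: 1

Answer: 1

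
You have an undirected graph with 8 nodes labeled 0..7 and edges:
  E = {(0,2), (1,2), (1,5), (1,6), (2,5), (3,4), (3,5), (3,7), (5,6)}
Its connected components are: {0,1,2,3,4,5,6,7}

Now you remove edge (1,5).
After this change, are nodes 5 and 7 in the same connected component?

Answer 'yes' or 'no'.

Answer: yes

Derivation:
Initial components: {0,1,2,3,4,5,6,7}
Removing edge (1,5): not a bridge — component count unchanged at 1.
New components: {0,1,2,3,4,5,6,7}
Are 5 and 7 in the same component? yes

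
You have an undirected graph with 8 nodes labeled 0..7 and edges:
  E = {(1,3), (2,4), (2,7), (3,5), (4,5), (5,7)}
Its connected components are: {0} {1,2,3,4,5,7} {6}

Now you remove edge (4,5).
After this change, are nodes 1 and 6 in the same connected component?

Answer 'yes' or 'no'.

Initial components: {0} {1,2,3,4,5,7} {6}
Removing edge (4,5): not a bridge — component count unchanged at 3.
New components: {0} {1,2,3,4,5,7} {6}
Are 1 and 6 in the same component? no

Answer: no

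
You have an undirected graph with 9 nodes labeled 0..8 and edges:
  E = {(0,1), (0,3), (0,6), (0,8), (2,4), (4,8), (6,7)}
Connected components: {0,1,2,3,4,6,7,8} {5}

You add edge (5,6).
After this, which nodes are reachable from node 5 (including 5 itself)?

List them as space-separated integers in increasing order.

Before: nodes reachable from 5: {5}
Adding (5,6): merges 5's component with another. Reachability grows.
After: nodes reachable from 5: {0,1,2,3,4,5,6,7,8}

Answer: 0 1 2 3 4 5 6 7 8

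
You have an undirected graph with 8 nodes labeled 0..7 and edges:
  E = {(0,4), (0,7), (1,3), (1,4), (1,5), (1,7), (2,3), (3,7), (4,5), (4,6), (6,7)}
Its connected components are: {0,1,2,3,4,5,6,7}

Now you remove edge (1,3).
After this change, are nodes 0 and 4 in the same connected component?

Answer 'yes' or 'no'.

Initial components: {0,1,2,3,4,5,6,7}
Removing edge (1,3): not a bridge — component count unchanged at 1.
New components: {0,1,2,3,4,5,6,7}
Are 0 and 4 in the same component? yes

Answer: yes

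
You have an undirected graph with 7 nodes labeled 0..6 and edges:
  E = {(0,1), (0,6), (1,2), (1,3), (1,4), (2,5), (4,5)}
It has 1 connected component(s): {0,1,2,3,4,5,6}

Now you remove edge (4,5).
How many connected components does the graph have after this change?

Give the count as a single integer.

Initial component count: 1
Remove (4,5): not a bridge. Count unchanged: 1.
  After removal, components: {0,1,2,3,4,5,6}
New component count: 1

Answer: 1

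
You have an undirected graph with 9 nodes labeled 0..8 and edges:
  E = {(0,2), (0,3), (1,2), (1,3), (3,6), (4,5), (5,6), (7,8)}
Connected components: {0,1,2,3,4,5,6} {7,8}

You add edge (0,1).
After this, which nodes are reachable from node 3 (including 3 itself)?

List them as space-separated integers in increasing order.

Answer: 0 1 2 3 4 5 6

Derivation:
Before: nodes reachable from 3: {0,1,2,3,4,5,6}
Adding (0,1): both endpoints already in same component. Reachability from 3 unchanged.
After: nodes reachable from 3: {0,1,2,3,4,5,6}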